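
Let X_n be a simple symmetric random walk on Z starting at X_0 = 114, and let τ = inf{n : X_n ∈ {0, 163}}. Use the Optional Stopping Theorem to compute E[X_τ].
E[X_τ] = 114

X_n is a martingale and τ is a bounded-mean stopping time (indeed τ is finite a.s. with bounded expectation since the walk is in a bounded region). By the OST, E[X_τ] = E[X_0] = 114. Equivalently: E[X_τ] = 163 · P(hit 163 first) + 0 · P(hit 0 first) = 163 · (114/163) = 114.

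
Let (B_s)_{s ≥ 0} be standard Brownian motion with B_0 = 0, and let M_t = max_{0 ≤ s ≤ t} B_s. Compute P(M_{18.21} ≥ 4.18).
P(M_{18.21} ≥ 4.18) = 2·P(B_{18.21} ≥ 4.18) = 2(1 − Φ(4.18/√18.21)) ≈ 0.3273

By the reflection principle for Brownian motion, P(M_t ≥ a) = 2 · P(B_t ≥ a) for a ≥ 0. Since B_t ~ N(0, t), P(B_t ≥ 4.18) = 1 − Φ(4.18/√t) = 1 − Φ(4.18/√18.21) = 1 − Φ(0.9795). So
  P(M_{18.21} ≥ 4.18) = 2(1 − Φ(0.9795)) ≈ 0.3273.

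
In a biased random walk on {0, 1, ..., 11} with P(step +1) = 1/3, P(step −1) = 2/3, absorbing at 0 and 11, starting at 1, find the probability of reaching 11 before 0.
P(hit 11 before 0) = (1 − (2)^1) / (1 − (2)^11) = 1/2047

Let u_k denote P(reach 11 before 0 | start at k). Boundary: u_0 = 0, u_11 = 1. Recurrence: u_k = 1/3·u_{k+1} + 2/3·u_{k-1} for 1 ≤ k ≤ 10. Try u_k = A + B·r^k with r = q/p = (2/3)/(1/3) = 2. Substitution satisfies the recurrence; boundary conditions give:
  u_k = (1 − r^k) / (1 − r^N) = (1 − (2)^1) / (1 − (2)^11) = 1/2047.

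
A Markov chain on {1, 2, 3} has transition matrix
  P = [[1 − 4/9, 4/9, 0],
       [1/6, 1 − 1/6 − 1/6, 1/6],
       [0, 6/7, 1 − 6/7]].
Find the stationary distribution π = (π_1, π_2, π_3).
π = (27/113, 72/113, 14/113)

This is a birth-death chain on three states, which satisfies detailed balance: π_1 · P_{12} = π_2 · P_{21} and π_2 · P_{23} = π_3 · P_{32}.
From π_1 · 4/9 = π_2 · 1/6: π_2/π_1 = (4/9)/(1/6) = 8/3.
From π_2 · 1/6 = π_3 · 6/7: π_3/π_2 = (1/6)/(6/7) = 7/36.
Take π_1 proportional to 1; then unnormalized π = (1, 8/3, 14/27). Normalize by dividing by the sum 113/27:
  π = (27/113, 72/113, 14/113).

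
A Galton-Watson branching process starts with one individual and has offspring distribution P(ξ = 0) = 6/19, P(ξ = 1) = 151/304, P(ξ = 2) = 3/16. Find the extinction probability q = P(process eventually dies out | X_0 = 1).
q = 1

Mean offspring μ = 0·6/19 + 1·151/304 + 2·3/16 = 265/304 ≤ 1. For μ ≤ 1 with offspring not concentrated at 1, the Galton-Watson process goes extinct almost surely, so q = 1.
(Algebraic check: The pgf is f(s) = 6/19 + 151/304·s + 3/16·s². The extinction probability q is the smallest fixed point of f in [0, 1]. Setting s = f(s):
  3/16·s² + (151/304 − 1)·s + 6/19 = 0
  3/16·s² − (6/19 + 3/16)·s + 6/19 = 0
which factors as (s − 1)·(3/16·s − 6/19) = 0, giving roots s = 1 and s = (6/19)/(3/16) = 32/19. Since 32/19 ≥ 1, the smallest root in [0, 1] is s = 1.)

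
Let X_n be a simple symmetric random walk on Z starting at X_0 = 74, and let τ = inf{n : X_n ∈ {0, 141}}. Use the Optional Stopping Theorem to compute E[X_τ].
E[X_τ] = 74

X_n is a martingale and τ is a bounded-mean stopping time (indeed τ is finite a.s. with bounded expectation since the walk is in a bounded region). By the OST, E[X_τ] = E[X_0] = 74. Equivalently: E[X_τ] = 141 · P(hit 141 first) + 0 · P(hit 0 first) = 141 · (74/141) = 74.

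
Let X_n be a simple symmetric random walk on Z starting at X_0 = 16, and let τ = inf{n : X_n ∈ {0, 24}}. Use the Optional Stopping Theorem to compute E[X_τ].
E[X_τ] = 16

X_n is a martingale and τ is a bounded-mean stopping time (indeed τ is finite a.s. with bounded expectation since the walk is in a bounded region). By the OST, E[X_τ] = E[X_0] = 16. Equivalently: E[X_τ] = 24 · P(hit 24 first) + 0 · P(hit 0 first) = 24 · (16/24) = 16.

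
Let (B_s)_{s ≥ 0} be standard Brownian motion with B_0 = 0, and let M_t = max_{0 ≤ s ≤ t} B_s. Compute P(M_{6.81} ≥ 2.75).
P(M_{6.81} ≥ 2.75) = 2·P(B_{6.81} ≥ 2.75) = 2(1 − Φ(2.75/√6.81)) ≈ 0.2920

By the reflection principle for Brownian motion, P(M_t ≥ a) = 2 · P(B_t ≥ a) for a ≥ 0. Since B_t ~ N(0, t), P(B_t ≥ 2.75) = 1 − Φ(2.75/√t) = 1 − Φ(2.75/√6.81) = 1 − Φ(1.0538). So
  P(M_{6.81} ≥ 2.75) = 2(1 − Φ(1.0538)) ≈ 0.2920.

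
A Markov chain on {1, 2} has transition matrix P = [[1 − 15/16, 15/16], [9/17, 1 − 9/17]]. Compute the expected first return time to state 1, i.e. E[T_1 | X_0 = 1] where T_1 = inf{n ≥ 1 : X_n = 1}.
E[T_1 | X_0 = 1] = 1/π_1 = 133/48

For an irreducible recurrent Markov chain with stationary distribution π, E[T_i | X_0 = i] = 1/π_i (Kac's formula). Here π_1 = (9/17)/(15/16 + 9/17) = (9/17)/(399/272) = 48/133, so E[T_1 | X_0 = 1] = 1/π_1 = (15/16 + 9/17)/(9/17) = (399/272)/(9/17) = 133/48.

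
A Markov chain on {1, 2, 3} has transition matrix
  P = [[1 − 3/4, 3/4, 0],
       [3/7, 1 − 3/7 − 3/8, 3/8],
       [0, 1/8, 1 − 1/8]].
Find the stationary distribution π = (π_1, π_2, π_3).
π = (1/8, 7/32, 21/32)

This is a birth-death chain on three states, which satisfies detailed balance: π_1 · P_{12} = π_2 · P_{21} and π_2 · P_{23} = π_3 · P_{32}.
From π_1 · 3/4 = π_2 · 3/7: π_2/π_1 = (3/4)/(3/7) = 7/4.
From π_2 · 3/8 = π_3 · 1/8: π_3/π_2 = (3/8)/(1/8) = 3.
Take π_1 proportional to 1; then unnormalized π = (1, 7/4, 21/4). Normalize by dividing by the sum 8:
  π = (1/8, 7/32, 21/32).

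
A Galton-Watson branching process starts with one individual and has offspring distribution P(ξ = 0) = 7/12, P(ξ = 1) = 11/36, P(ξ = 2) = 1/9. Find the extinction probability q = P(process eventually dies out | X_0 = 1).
q = 1

Mean offspring μ = 0·7/12 + 1·11/36 + 2·1/9 = 19/36 ≤ 1. For μ ≤ 1 with offspring not concentrated at 1, the Galton-Watson process goes extinct almost surely, so q = 1.
(Algebraic check: The pgf is f(s) = 7/12 + 11/36·s + 1/9·s². The extinction probability q is the smallest fixed point of f in [0, 1]. Setting s = f(s):
  1/9·s² + (11/36 − 1)·s + 7/12 = 0
  1/9·s² − (7/12 + 1/9)·s + 7/12 = 0
which factors as (s − 1)·(1/9·s − 7/12) = 0, giving roots s = 1 and s = (7/12)/(1/9) = 21/4. Since 21/4 ≥ 1, the smallest root in [0, 1] is s = 1.)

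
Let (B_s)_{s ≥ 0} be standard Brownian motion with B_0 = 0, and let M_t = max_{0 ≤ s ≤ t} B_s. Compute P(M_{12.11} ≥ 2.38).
P(M_{12.11} ≥ 2.38) = 2·P(B_{12.11} ≥ 2.38) = 2(1 − Φ(2.38/√12.11)) ≈ 0.4940

By the reflection principle for Brownian motion, P(M_t ≥ a) = 2 · P(B_t ≥ a) for a ≥ 0. Since B_t ~ N(0, t), P(B_t ≥ 2.38) = 1 − Φ(2.38/√t) = 1 − Φ(2.38/√12.11) = 1 − Φ(0.6839). So
  P(M_{12.11} ≥ 2.38) = 2(1 − Φ(0.6839)) ≈ 0.4940.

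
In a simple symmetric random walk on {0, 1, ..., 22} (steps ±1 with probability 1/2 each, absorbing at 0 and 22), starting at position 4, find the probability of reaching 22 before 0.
P(hit 22 before 0) = 4/22 = 2/11

Let u_k = P(hit 22 before 0 | start at k). Then u_0 = 0, u_22 = 1, and u_k = u_{k-1}/2 + u_{k+1}/2 for 1 ≤ k ≤ 21. This harmonic recurrence is solved by u_k = k/22, giving u_4 = 4/22 = 2/11.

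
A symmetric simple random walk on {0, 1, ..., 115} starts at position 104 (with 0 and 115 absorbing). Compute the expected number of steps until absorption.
E[τ | X_0 = 104] = 1144

Let v_k = E[τ | X_0 = k]. Boundary: v_0 = v_115 = 0. Recurrence: v_k = 1 + (v_{k-1} + v_{k+1})/2 for 1 ≤ k ≤ 114. The particular solution to v_k − (v_{k-1} + v_{k+1})/2 = 1 is v_k = −k^2. Adding homogeneous solution A + B k and matching boundaries gives v_k = k (115 − k). Substituting k = 104: v_104 = 104 · 11 = 1144.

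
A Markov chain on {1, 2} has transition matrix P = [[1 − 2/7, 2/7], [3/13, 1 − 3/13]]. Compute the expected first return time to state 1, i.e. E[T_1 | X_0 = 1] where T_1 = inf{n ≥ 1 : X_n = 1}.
E[T_1 | X_0 = 1] = 1/π_1 = 47/21

For an irreducible recurrent Markov chain with stationary distribution π, E[T_i | X_0 = i] = 1/π_i (Kac's formula). Here π_1 = (3/13)/(2/7 + 3/13) = (3/13)/(47/91) = 21/47, so E[T_1 | X_0 = 1] = 1/π_1 = (2/7 + 3/13)/(3/13) = (47/91)/(3/13) = 47/21.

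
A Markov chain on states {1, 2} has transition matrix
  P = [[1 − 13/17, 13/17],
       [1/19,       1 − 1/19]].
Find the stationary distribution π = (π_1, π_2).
π_1 = 17/264, π_2 = 247/264

Solve πP = π with π_1 + π_2 = 1. From πP = π: π_1 · (1 − 13/17) + π_2 · 1/19 = π_1 ⇒ π_2 · 1/19 = π_1 · 13/17 ⇒ π_2/π_1 = (13/17)/(1/19) = 247/17. Together with π_1 + π_2 = 1:
  π_1 = (1/19)/(13/17 + 1/19) = (1/19)/(264/323) = 17/264,
  π_2 = (13/17)/(13/17 + 1/19) = (13/17)/(264/323) = 247/264.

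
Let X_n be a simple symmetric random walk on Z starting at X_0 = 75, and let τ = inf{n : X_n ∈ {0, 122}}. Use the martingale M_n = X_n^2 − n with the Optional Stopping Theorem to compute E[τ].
E[τ] = 3525

M_n = X_n^2 − n is a martingale (since E[X_{n+1}^2 | F_n] = X_n^2 + 1). By OST (τ has finite mean in a bounded region), E[M_τ] = E[M_0] = X_0^2 − 0 = 75^2 = 5625. Also E[M_τ] = E[X_τ^2] − E[τ]. The walk exits at 0 or 122, with P(hit 122 first) = 75/122, so E[X_τ^2] = 122^2 · 75/122 + 0 = 9150. Thus E[τ] = E[X_τ^2] − E[M_τ] = 9150 − 5625 = 3525 = 75(122 − 75) = 3525.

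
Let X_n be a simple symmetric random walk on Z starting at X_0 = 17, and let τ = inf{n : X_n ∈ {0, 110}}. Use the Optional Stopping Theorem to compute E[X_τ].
E[X_τ] = 17

X_n is a martingale and τ is a bounded-mean stopping time (indeed τ is finite a.s. with bounded expectation since the walk is in a bounded region). By the OST, E[X_τ] = E[X_0] = 17. Equivalently: E[X_τ] = 110 · P(hit 110 first) + 0 · P(hit 0 first) = 110 · (17/110) = 17.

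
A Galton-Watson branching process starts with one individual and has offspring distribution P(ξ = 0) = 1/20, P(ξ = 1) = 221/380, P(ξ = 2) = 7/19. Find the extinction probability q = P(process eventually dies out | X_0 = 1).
q = 19/140

The pgf is f(s) = 1/20 + 221/380·s + 7/19·s². The extinction probability q is the smallest fixed point of f in [0, 1]. Setting s = f(s):
  7/19·s² + (221/380 − 1)·s + 1/20 = 0
  7/19·s² − (1/20 + 7/19)·s + 1/20 = 0
which factors as (s − 1)·(7/19·s − 1/20) = 0, giving roots s = 1 and s = (1/20)/(7/19) = 19/140.
Mean offspring μ = 221/380 + 2·7/19 = 501/380 > 1 (supercritical), so q < 1. The extinction probability is the smaller root: q = (1/20)/(7/19) = 19/140.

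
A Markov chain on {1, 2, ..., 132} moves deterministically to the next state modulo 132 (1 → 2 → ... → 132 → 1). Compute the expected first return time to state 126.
E[T_126 | X_0 = 126] = 132

The chain cycles deterministically, so starting at state 126 it returns in exactly 132 steps. Equivalently, the stationary distribution is uniform π_j = 1/132 for every state j, so by Kac's formula E[T_126] = 1/π_126 = 132.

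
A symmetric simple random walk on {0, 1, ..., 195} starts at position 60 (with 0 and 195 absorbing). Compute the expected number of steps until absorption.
E[τ | X_0 = 60] = 8100

Let v_k = E[τ | X_0 = k]. Boundary: v_0 = v_195 = 0. Recurrence: v_k = 1 + (v_{k-1} + v_{k+1})/2 for 1 ≤ k ≤ 194. The particular solution to v_k − (v_{k-1} + v_{k+1})/2 = 1 is v_k = −k^2. Adding homogeneous solution A + B k and matching boundaries gives v_k = k (195 − k). Substituting k = 60: v_60 = 60 · 135 = 8100.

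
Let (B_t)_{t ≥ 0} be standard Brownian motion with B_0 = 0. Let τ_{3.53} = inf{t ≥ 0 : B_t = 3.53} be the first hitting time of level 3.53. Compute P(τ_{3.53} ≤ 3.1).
P(τ_{3.53} ≤ 3.1) = 2(1 − Φ(3.53/√3.1)) = 2(1 − Φ(2.0049)) ≈ 0.0450

By the reflection principle for standard BM, P(τ_b ≤ t) = 2 · P(B_t ≥ b). Since B_t ~ N(0, t), P(B_t ≥ 3.53) = 1 − Φ(3.53/√t) = 1 − Φ(3.53/√3.1) = 1 − Φ(2.0049) ≈ 0.02249. Doubling: P(τ_{3.53} ≤ 3.1) ≈ 2 · 0.02249 = 0.04498 ≈ 0.0450.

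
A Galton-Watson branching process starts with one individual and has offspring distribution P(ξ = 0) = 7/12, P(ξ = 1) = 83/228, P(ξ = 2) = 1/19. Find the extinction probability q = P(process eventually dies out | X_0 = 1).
q = 1

Mean offspring μ = 0·7/12 + 1·83/228 + 2·1/19 = 107/228 ≤ 1. For μ ≤ 1 with offspring not concentrated at 1, the Galton-Watson process goes extinct almost surely, so q = 1.
(Algebraic check: The pgf is f(s) = 7/12 + 83/228·s + 1/19·s². The extinction probability q is the smallest fixed point of f in [0, 1]. Setting s = f(s):
  1/19·s² + (83/228 − 1)·s + 7/12 = 0
  1/19·s² − (7/12 + 1/19)·s + 7/12 = 0
which factors as (s − 1)·(1/19·s − 7/12) = 0, giving roots s = 1 and s = (7/12)/(1/19) = 133/12. Since 133/12 ≥ 1, the smallest root in [0, 1] is s = 1.)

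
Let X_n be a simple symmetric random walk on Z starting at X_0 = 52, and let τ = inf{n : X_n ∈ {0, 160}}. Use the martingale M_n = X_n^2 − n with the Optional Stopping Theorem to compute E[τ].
E[τ] = 5616

M_n = X_n^2 − n is a martingale (since E[X_{n+1}^2 | F_n] = X_n^2 + 1). By OST (τ has finite mean in a bounded region), E[M_τ] = E[M_0] = X_0^2 − 0 = 52^2 = 2704. Also E[M_τ] = E[X_τ^2] − E[τ]. The walk exits at 0 or 160, with P(hit 160 first) = 52/160, so E[X_τ^2] = 160^2 · 52/160 + 0 = 8320. Thus E[τ] = E[X_τ^2] − E[M_τ] = 8320 − 2704 = 5616 = 52(160 − 52) = 5616.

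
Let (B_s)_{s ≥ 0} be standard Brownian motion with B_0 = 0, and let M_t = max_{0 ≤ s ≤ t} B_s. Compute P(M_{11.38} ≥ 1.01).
P(M_{11.38} ≥ 1.01) = 2·P(B_{11.38} ≥ 1.01) = 2(1 − Φ(1.01/√11.38)) ≈ 0.7646

By the reflection principle for Brownian motion, P(M_t ≥ a) = 2 · P(B_t ≥ a) for a ≥ 0. Since B_t ~ N(0, t), P(B_t ≥ 1.01) = 1 − Φ(1.01/√t) = 1 − Φ(1.01/√11.38) = 1 − Φ(0.2994). So
  P(M_{11.38} ≥ 1.01) = 2(1 − Φ(0.2994)) ≈ 0.7646.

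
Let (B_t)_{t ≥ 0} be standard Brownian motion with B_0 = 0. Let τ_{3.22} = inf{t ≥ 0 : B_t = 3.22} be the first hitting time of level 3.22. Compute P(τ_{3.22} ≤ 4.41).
P(τ_{3.22} ≤ 4.41) = 2(1 − Φ(3.22/√4.41)) = 2(1 − Φ(1.5333)) ≈ 0.1252

By the reflection principle for standard BM, P(τ_b ≤ t) = 2 · P(B_t ≥ b). Since B_t ~ N(0, t), P(B_t ≥ 3.22) = 1 − Φ(3.22/√t) = 1 − Φ(3.22/√4.41) = 1 − Φ(1.5333) ≈ 0.06260. Doubling: P(τ_{3.22} ≤ 4.41) ≈ 2 · 0.06260 = 0.12520 ≈ 0.1252.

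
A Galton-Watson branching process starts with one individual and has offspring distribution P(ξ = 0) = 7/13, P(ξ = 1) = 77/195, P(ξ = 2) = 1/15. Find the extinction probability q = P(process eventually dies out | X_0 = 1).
q = 1

Mean offspring μ = 0·7/13 + 1·77/195 + 2·1/15 = 103/195 ≤ 1. For μ ≤ 1 with offspring not concentrated at 1, the Galton-Watson process goes extinct almost surely, so q = 1.
(Algebraic check: The pgf is f(s) = 7/13 + 77/195·s + 1/15·s². The extinction probability q is the smallest fixed point of f in [0, 1]. Setting s = f(s):
  1/15·s² + (77/195 − 1)·s + 7/13 = 0
  1/15·s² − (7/13 + 1/15)·s + 7/13 = 0
which factors as (s − 1)·(1/15·s − 7/13) = 0, giving roots s = 1 and s = (7/13)/(1/15) = 105/13. Since 105/13 ≥ 1, the smallest root in [0, 1] is s = 1.)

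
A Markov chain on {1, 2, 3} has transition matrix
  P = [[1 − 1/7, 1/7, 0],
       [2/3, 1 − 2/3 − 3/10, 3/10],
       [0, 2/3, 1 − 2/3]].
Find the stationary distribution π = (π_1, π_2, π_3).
π = (280/367, 60/367, 27/367)

This is a birth-death chain on three states, which satisfies detailed balance: π_1 · P_{12} = π_2 · P_{21} and π_2 · P_{23} = π_3 · P_{32}.
From π_1 · 1/7 = π_2 · 2/3: π_2/π_1 = (1/7)/(2/3) = 3/14.
From π_2 · 3/10 = π_3 · 2/3: π_3/π_2 = (3/10)/(2/3) = 9/20.
Take π_1 proportional to 1; then unnormalized π = (1, 3/14, 27/280). Normalize by dividing by the sum 367/280:
  π = (280/367, 60/367, 27/367).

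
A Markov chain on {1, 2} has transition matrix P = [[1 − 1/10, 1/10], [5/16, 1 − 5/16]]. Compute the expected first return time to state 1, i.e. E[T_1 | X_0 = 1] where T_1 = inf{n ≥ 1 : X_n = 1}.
E[T_1 | X_0 = 1] = 1/π_1 = 33/25

For an irreducible recurrent Markov chain with stationary distribution π, E[T_i | X_0 = i] = 1/π_i (Kac's formula). Here π_1 = (5/16)/(1/10 + 5/16) = (5/16)/(33/80) = 25/33, so E[T_1 | X_0 = 1] = 1/π_1 = (1/10 + 5/16)/(5/16) = (33/80)/(5/16) = 33/25.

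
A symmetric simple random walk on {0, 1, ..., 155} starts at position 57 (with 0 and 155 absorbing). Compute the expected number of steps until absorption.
E[τ | X_0 = 57] = 5586

Let v_k = E[τ | X_0 = k]. Boundary: v_0 = v_155 = 0. Recurrence: v_k = 1 + (v_{k-1} + v_{k+1})/2 for 1 ≤ k ≤ 154. The particular solution to v_k − (v_{k-1} + v_{k+1})/2 = 1 is v_k = −k^2. Adding homogeneous solution A + B k and matching boundaries gives v_k = k (155 − k). Substituting k = 57: v_57 = 57 · 98 = 5586.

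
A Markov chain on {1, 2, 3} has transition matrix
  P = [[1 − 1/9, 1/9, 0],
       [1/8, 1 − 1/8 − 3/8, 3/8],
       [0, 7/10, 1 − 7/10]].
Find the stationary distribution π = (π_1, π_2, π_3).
π = (63/149, 56/149, 30/149)

This is a birth-death chain on three states, which satisfies detailed balance: π_1 · P_{12} = π_2 · P_{21} and π_2 · P_{23} = π_3 · P_{32}.
From π_1 · 1/9 = π_2 · 1/8: π_2/π_1 = (1/9)/(1/8) = 8/9.
From π_2 · 3/8 = π_3 · 7/10: π_3/π_2 = (3/8)/(7/10) = 15/28.
Take π_1 proportional to 1; then unnormalized π = (1, 8/9, 10/21). Normalize by dividing by the sum 149/63:
  π = (63/149, 56/149, 30/149).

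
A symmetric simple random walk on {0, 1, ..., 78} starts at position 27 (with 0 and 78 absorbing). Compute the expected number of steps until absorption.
E[τ | X_0 = 27] = 1377

Let v_k = E[τ | X_0 = k]. Boundary: v_0 = v_78 = 0. Recurrence: v_k = 1 + (v_{k-1} + v_{k+1})/2 for 1 ≤ k ≤ 77. The particular solution to v_k − (v_{k-1} + v_{k+1})/2 = 1 is v_k = −k^2. Adding homogeneous solution A + B k and matching boundaries gives v_k = k (78 − k). Substituting k = 27: v_27 = 27 · 51 = 1377.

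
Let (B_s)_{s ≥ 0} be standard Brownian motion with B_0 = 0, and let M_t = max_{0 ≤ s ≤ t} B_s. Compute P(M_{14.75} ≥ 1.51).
P(M_{14.75} ≥ 1.51) = 2·P(B_{14.75} ≥ 1.51) = 2(1 − Φ(1.51/√14.75)) ≈ 0.6942

By the reflection principle for Brownian motion, P(M_t ≥ a) = 2 · P(B_t ≥ a) for a ≥ 0. Since B_t ~ N(0, t), P(B_t ≥ 1.51) = 1 − Φ(1.51/√t) = 1 − Φ(1.51/√14.75) = 1 − Φ(0.3932). So
  P(M_{14.75} ≥ 1.51) = 2(1 − Φ(0.3932)) ≈ 0.6942.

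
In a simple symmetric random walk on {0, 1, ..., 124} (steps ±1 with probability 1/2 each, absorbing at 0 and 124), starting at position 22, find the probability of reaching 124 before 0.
P(hit 124 before 0) = 22/124 = 11/62

Let u_k = P(hit 124 before 0 | start at k). Then u_0 = 0, u_124 = 1, and u_k = u_{k-1}/2 + u_{k+1}/2 for 1 ≤ k ≤ 123. This harmonic recurrence is solved by u_k = k/124, giving u_22 = 22/124 = 11/62.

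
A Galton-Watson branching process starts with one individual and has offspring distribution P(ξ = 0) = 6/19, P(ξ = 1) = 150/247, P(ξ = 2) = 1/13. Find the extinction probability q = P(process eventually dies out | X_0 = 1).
q = 1

Mean offspring μ = 0·6/19 + 1·150/247 + 2·1/13 = 188/247 ≤ 1. For μ ≤ 1 with offspring not concentrated at 1, the Galton-Watson process goes extinct almost surely, so q = 1.
(Algebraic check: The pgf is f(s) = 6/19 + 150/247·s + 1/13·s². The extinction probability q is the smallest fixed point of f in [0, 1]. Setting s = f(s):
  1/13·s² + (150/247 − 1)·s + 6/19 = 0
  1/13·s² − (6/19 + 1/13)·s + 6/19 = 0
which factors as (s − 1)·(1/13·s − 6/19) = 0, giving roots s = 1 and s = (6/19)/(1/13) = 78/19. Since 78/19 ≥ 1, the smallest root in [0, 1] is s = 1.)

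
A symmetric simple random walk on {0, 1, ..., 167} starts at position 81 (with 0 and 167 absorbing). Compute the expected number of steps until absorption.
E[τ | X_0 = 81] = 6966

Let v_k = E[τ | X_0 = k]. Boundary: v_0 = v_167 = 0. Recurrence: v_k = 1 + (v_{k-1} + v_{k+1})/2 for 1 ≤ k ≤ 166. The particular solution to v_k − (v_{k-1} + v_{k+1})/2 = 1 is v_k = −k^2. Adding homogeneous solution A + B k and matching boundaries gives v_k = k (167 − k). Substituting k = 81: v_81 = 81 · 86 = 6966.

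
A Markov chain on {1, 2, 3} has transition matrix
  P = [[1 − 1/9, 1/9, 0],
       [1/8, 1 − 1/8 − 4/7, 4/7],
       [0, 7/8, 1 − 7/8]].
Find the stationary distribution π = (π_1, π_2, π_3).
π = (49/121, 392/1089, 256/1089)

This is a birth-death chain on three states, which satisfies detailed balance: π_1 · P_{12} = π_2 · P_{21} and π_2 · P_{23} = π_3 · P_{32}.
From π_1 · 1/9 = π_2 · 1/8: π_2/π_1 = (1/9)/(1/8) = 8/9.
From π_2 · 4/7 = π_3 · 7/8: π_3/π_2 = (4/7)/(7/8) = 32/49.
Take π_1 proportional to 1; then unnormalized π = (1, 8/9, 256/441). Normalize by dividing by the sum 121/49:
  π = (49/121, 392/1089, 256/1089).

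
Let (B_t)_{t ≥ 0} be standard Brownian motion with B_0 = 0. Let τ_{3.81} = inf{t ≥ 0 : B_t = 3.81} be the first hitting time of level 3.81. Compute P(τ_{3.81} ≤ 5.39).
P(τ_{3.81} ≤ 5.39) = 2(1 − Φ(3.81/√5.39)) = 2(1 − Φ(1.6411)) ≈ 0.1008

By the reflection principle for standard BM, P(τ_b ≤ t) = 2 · P(B_t ≥ b). Since B_t ~ N(0, t), P(B_t ≥ 3.81) = 1 − Φ(3.81/√t) = 1 − Φ(3.81/√5.39) = 1 − Φ(1.6411) ≈ 0.05039. Doubling: P(τ_{3.81} ≤ 5.39) ≈ 2 · 0.05039 = 0.10078 ≈ 0.1008.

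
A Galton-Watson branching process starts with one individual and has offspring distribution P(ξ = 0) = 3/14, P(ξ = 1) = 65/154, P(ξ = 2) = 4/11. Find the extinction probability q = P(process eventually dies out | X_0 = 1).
q = 33/56

The pgf is f(s) = 3/14 + 65/154·s + 4/11·s². The extinction probability q is the smallest fixed point of f in [0, 1]. Setting s = f(s):
  4/11·s² + (65/154 − 1)·s + 3/14 = 0
  4/11·s² − (3/14 + 4/11)·s + 3/14 = 0
which factors as (s − 1)·(4/11·s − 3/14) = 0, giving roots s = 1 and s = (3/14)/(4/11) = 33/56.
Mean offspring μ = 65/154 + 2·4/11 = 177/154 > 1 (supercritical), so q < 1. The extinction probability is the smaller root: q = (3/14)/(4/11) = 33/56.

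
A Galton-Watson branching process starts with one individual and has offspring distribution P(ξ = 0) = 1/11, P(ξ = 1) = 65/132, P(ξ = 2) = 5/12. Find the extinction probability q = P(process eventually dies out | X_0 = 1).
q = 12/55

The pgf is f(s) = 1/11 + 65/132·s + 5/12·s². The extinction probability q is the smallest fixed point of f in [0, 1]. Setting s = f(s):
  5/12·s² + (65/132 − 1)·s + 1/11 = 0
  5/12·s² − (1/11 + 5/12)·s + 1/11 = 0
which factors as (s − 1)·(5/12·s − 1/11) = 0, giving roots s = 1 and s = (1/11)/(5/12) = 12/55.
Mean offspring μ = 65/132 + 2·5/12 = 175/132 > 1 (supercritical), so q < 1. The extinction probability is the smaller root: q = (1/11)/(5/12) = 12/55.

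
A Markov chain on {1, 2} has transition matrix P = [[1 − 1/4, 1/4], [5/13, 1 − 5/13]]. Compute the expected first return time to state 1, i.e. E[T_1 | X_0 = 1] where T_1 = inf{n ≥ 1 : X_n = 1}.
E[T_1 | X_0 = 1] = 1/π_1 = 33/20

For an irreducible recurrent Markov chain with stationary distribution π, E[T_i | X_0 = i] = 1/π_i (Kac's formula). Here π_1 = (5/13)/(1/4 + 5/13) = (5/13)/(33/52) = 20/33, so E[T_1 | X_0 = 1] = 1/π_1 = (1/4 + 5/13)/(5/13) = (33/52)/(5/13) = 33/20.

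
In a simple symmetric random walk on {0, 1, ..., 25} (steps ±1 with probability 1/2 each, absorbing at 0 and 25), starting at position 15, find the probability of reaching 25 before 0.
P(hit 25 before 0) = 15/25 = 3/5

Let u_k = P(hit 25 before 0 | start at k). Then u_0 = 0, u_25 = 1, and u_k = u_{k-1}/2 + u_{k+1}/2 for 1 ≤ k ≤ 24. This harmonic recurrence is solved by u_k = k/25, giving u_15 = 15/25 = 3/5.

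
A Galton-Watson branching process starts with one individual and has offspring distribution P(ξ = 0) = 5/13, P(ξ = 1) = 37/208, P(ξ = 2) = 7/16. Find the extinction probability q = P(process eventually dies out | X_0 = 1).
q = 80/91

The pgf is f(s) = 5/13 + 37/208·s + 7/16·s². The extinction probability q is the smallest fixed point of f in [0, 1]. Setting s = f(s):
  7/16·s² + (37/208 − 1)·s + 5/13 = 0
  7/16·s² − (5/13 + 7/16)·s + 5/13 = 0
which factors as (s − 1)·(7/16·s − 5/13) = 0, giving roots s = 1 and s = (5/13)/(7/16) = 80/91.
Mean offspring μ = 37/208 + 2·7/16 = 219/208 > 1 (supercritical), so q < 1. The extinction probability is the smaller root: q = (5/13)/(7/16) = 80/91.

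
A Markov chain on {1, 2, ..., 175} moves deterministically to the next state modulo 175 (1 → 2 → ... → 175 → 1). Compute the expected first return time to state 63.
E[T_63 | X_0 = 63] = 175

The chain cycles deterministically, so starting at state 63 it returns in exactly 175 steps. Equivalently, the stationary distribution is uniform π_j = 1/175 for every state j, so by Kac's formula E[T_63] = 1/π_63 = 175.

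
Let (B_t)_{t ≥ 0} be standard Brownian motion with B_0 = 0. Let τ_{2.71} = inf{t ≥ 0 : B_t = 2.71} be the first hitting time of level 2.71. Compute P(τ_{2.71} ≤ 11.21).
P(τ_{2.71} ≤ 11.21) = 2(1 − Φ(2.71/√11.21)) = 2(1 − Φ(0.8094)) ≈ 0.4183

By the reflection principle for standard BM, P(τ_b ≤ t) = 2 · P(B_t ≥ b). Since B_t ~ N(0, t), P(B_t ≥ 2.71) = 1 − Φ(2.71/√t) = 1 − Φ(2.71/√11.21) = 1 − Φ(0.8094) ≈ 0.20914. Doubling: P(τ_{2.71} ≤ 11.21) ≈ 2 · 0.20914 = 0.41828 ≈ 0.4183.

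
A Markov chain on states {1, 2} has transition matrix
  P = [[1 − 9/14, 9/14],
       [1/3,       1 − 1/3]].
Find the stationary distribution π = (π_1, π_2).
π_1 = 14/41, π_2 = 27/41

Solve πP = π with π_1 + π_2 = 1. From πP = π: π_1 · (1 − 9/14) + π_2 · 1/3 = π_1 ⇒ π_2 · 1/3 = π_1 · 9/14 ⇒ π_2/π_1 = (9/14)/(1/3) = 27/14. Together with π_1 + π_2 = 1:
  π_1 = (1/3)/(9/14 + 1/3) = (1/3)/(41/42) = 14/41,
  π_2 = (9/14)/(9/14 + 1/3) = (9/14)/(41/42) = 27/41.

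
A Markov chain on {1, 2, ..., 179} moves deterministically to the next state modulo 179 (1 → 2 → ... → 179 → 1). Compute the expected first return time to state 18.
E[T_18 | X_0 = 18] = 179

The chain cycles deterministically, so starting at state 18 it returns in exactly 179 steps. Equivalently, the stationary distribution is uniform π_j = 1/179 for every state j, so by Kac's formula E[T_18] = 1/π_18 = 179.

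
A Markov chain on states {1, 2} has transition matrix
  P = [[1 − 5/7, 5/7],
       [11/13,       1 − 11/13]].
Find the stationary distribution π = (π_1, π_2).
π_1 = 77/142, π_2 = 65/142

Solve πP = π with π_1 + π_2 = 1. From πP = π: π_1 · (1 − 5/7) + π_2 · 11/13 = π_1 ⇒ π_2 · 11/13 = π_1 · 5/7 ⇒ π_2/π_1 = (5/7)/(11/13) = 65/77. Together with π_1 + π_2 = 1:
  π_1 = (11/13)/(5/7 + 11/13) = (11/13)/(142/91) = 77/142,
  π_2 = (5/7)/(5/7 + 11/13) = (5/7)/(142/91) = 65/142.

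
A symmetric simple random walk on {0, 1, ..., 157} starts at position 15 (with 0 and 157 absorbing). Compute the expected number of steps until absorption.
E[τ | X_0 = 15] = 2130

Let v_k = E[τ | X_0 = k]. Boundary: v_0 = v_157 = 0. Recurrence: v_k = 1 + (v_{k-1} + v_{k+1})/2 for 1 ≤ k ≤ 156. The particular solution to v_k − (v_{k-1} + v_{k+1})/2 = 1 is v_k = −k^2. Adding homogeneous solution A + B k and matching boundaries gives v_k = k (157 − k). Substituting k = 15: v_15 = 15 · 142 = 2130.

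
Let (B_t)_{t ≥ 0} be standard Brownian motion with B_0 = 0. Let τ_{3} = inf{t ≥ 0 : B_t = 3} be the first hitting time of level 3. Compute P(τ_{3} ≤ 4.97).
P(τ_{3} ≤ 4.97) = 2(1 − Φ(3/√4.97)) = 2(1 − Φ(1.3457)) ≈ 0.1784

By the reflection principle for standard BM, P(τ_b ≤ t) = 2 · P(B_t ≥ b). Since B_t ~ N(0, t), P(B_t ≥ 3) = 1 − Φ(3/√t) = 1 − Φ(3/√4.97) = 1 − Φ(1.3457) ≈ 0.08920. Doubling: P(τ_{3} ≤ 4.97) ≈ 2 · 0.08920 = 0.17840 ≈ 0.1784.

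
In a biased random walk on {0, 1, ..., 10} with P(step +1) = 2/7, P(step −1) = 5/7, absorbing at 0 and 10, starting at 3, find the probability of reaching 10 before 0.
P(hit 10 before 0) = (1 − (5/2)^3) / (1 − (5/2)^10) = 4992/3254867

Let u_k denote P(reach 10 before 0 | start at k). Boundary: u_0 = 0, u_10 = 1. Recurrence: u_k = 2/7·u_{k+1} + 5/7·u_{k-1} for 1 ≤ k ≤ 9. Try u_k = A + B·r^k with r = q/p = (5/7)/(2/7) = 5/2. Substitution satisfies the recurrence; boundary conditions give:
  u_k = (1 − r^k) / (1 − r^N) = (1 − (5/2)^3) / (1 − (5/2)^10) = 4992/3254867.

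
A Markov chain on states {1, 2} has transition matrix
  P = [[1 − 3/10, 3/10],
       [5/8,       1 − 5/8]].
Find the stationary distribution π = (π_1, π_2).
π_1 = 25/37, π_2 = 12/37

Solve πP = π with π_1 + π_2 = 1. From πP = π: π_1 · (1 − 3/10) + π_2 · 5/8 = π_1 ⇒ π_2 · 5/8 = π_1 · 3/10 ⇒ π_2/π_1 = (3/10)/(5/8) = 12/25. Together with π_1 + π_2 = 1:
  π_1 = (5/8)/(3/10 + 5/8) = (5/8)/(37/40) = 25/37,
  π_2 = (3/10)/(3/10 + 5/8) = (3/10)/(37/40) = 12/37.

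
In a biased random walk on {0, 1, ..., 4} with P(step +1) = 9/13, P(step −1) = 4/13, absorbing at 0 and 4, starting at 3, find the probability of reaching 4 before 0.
P(hit 4 before 0) = (1 − (4/9)^3) / (1 − (4/9)^4) = 1197/1261

Let u_k denote P(reach 4 before 0 | start at k). Boundary: u_0 = 0, u_4 = 1. Recurrence: u_k = 9/13·u_{k+1} + 4/13·u_{k-1} for 1 ≤ k ≤ 3. Try u_k = A + B·r^k with r = q/p = (4/13)/(9/13) = 4/9. Substitution satisfies the recurrence; boundary conditions give:
  u_k = (1 − r^k) / (1 − r^N) = (1 − (4/9)^3) / (1 − (4/9)^4) = 1197/1261.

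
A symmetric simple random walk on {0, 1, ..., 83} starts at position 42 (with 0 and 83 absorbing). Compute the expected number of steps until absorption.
E[τ | X_0 = 42] = 1722

Let v_k = E[τ | X_0 = k]. Boundary: v_0 = v_83 = 0. Recurrence: v_k = 1 + (v_{k-1} + v_{k+1})/2 for 1 ≤ k ≤ 82. The particular solution to v_k − (v_{k-1} + v_{k+1})/2 = 1 is v_k = −k^2. Adding homogeneous solution A + B k and matching boundaries gives v_k = k (83 − k). Substituting k = 42: v_42 = 42 · 41 = 1722.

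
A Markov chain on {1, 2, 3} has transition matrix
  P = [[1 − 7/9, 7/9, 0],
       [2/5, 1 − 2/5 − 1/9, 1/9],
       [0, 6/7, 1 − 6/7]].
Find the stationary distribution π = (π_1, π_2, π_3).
π = (972/3107, 1890/3107, 245/3107)

This is a birth-death chain on three states, which satisfies detailed balance: π_1 · P_{12} = π_2 · P_{21} and π_2 · P_{23} = π_3 · P_{32}.
From π_1 · 7/9 = π_2 · 2/5: π_2/π_1 = (7/9)/(2/5) = 35/18.
From π_2 · 1/9 = π_3 · 6/7: π_3/π_2 = (1/9)/(6/7) = 7/54.
Take π_1 proportional to 1; then unnormalized π = (1, 35/18, 245/972). Normalize by dividing by the sum 3107/972:
  π = (972/3107, 1890/3107, 245/3107).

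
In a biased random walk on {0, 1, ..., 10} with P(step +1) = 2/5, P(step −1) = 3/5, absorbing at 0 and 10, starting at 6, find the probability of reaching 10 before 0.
P(hit 10 before 0) = (1 − (3/2)^6) / (1 − (3/2)^10) = 2128/11605

Let u_k denote P(reach 10 before 0 | start at k). Boundary: u_0 = 0, u_10 = 1. Recurrence: u_k = 2/5·u_{k+1} + 3/5·u_{k-1} for 1 ≤ k ≤ 9. Try u_k = A + B·r^k with r = q/p = (3/5)/(2/5) = 3/2. Substitution satisfies the recurrence; boundary conditions give:
  u_k = (1 − r^k) / (1 − r^N) = (1 − (3/2)^6) / (1 − (3/2)^10) = 2128/11605.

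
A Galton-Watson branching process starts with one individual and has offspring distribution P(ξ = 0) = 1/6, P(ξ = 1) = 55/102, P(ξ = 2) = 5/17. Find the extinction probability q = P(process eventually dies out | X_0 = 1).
q = 17/30

The pgf is f(s) = 1/6 + 55/102·s + 5/17·s². The extinction probability q is the smallest fixed point of f in [0, 1]. Setting s = f(s):
  5/17·s² + (55/102 − 1)·s + 1/6 = 0
  5/17·s² − (1/6 + 5/17)·s + 1/6 = 0
which factors as (s − 1)·(5/17·s − 1/6) = 0, giving roots s = 1 and s = (1/6)/(5/17) = 17/30.
Mean offspring μ = 55/102 + 2·5/17 = 115/102 > 1 (supercritical), so q < 1. The extinction probability is the smaller root: q = (1/6)/(5/17) = 17/30.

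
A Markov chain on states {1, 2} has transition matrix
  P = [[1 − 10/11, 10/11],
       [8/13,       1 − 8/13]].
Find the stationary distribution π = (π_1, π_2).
π_1 = 44/109, π_2 = 65/109

Solve πP = π with π_1 + π_2 = 1. From πP = π: π_1 · (1 − 10/11) + π_2 · 8/13 = π_1 ⇒ π_2 · 8/13 = π_1 · 10/11 ⇒ π_2/π_1 = (10/11)/(8/13) = 65/44. Together with π_1 + π_2 = 1:
  π_1 = (8/13)/(10/11 + 8/13) = (8/13)/(218/143) = 44/109,
  π_2 = (10/11)/(10/11 + 8/13) = (10/11)/(218/143) = 65/109.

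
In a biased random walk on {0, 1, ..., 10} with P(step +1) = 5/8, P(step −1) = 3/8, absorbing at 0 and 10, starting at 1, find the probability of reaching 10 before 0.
P(hit 10 before 0) = (1 − (3/5)^1) / (1 − (3/5)^10) = 1953125/4853288

Let u_k denote P(reach 10 before 0 | start at k). Boundary: u_0 = 0, u_10 = 1. Recurrence: u_k = 5/8·u_{k+1} + 3/8·u_{k-1} for 1 ≤ k ≤ 9. Try u_k = A + B·r^k with r = q/p = (3/8)/(5/8) = 3/5. Substitution satisfies the recurrence; boundary conditions give:
  u_k = (1 − r^k) / (1 − r^N) = (1 − (3/5)^1) / (1 − (3/5)^10) = 1953125/4853288.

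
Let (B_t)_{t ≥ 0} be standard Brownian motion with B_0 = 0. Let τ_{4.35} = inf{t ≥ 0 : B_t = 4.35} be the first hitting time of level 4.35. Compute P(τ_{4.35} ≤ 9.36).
P(τ_{4.35} ≤ 9.36) = 2(1 − Φ(4.35/√9.36)) = 2(1 − Φ(1.4218)) ≈ 0.1551

By the reflection principle for standard BM, P(τ_b ≤ t) = 2 · P(B_t ≥ b). Since B_t ~ N(0, t), P(B_t ≥ 4.35) = 1 − Φ(4.35/√t) = 1 − Φ(4.35/√9.36) = 1 − Φ(1.4218) ≈ 0.07754. Doubling: P(τ_{4.35} ≤ 9.36) ≈ 2 · 0.07754 = 0.15508 ≈ 0.1551.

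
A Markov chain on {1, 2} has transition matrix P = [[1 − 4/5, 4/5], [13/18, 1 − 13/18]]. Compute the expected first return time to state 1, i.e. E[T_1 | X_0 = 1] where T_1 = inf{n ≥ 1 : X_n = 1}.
E[T_1 | X_0 = 1] = 1/π_1 = 137/65

For an irreducible recurrent Markov chain with stationary distribution π, E[T_i | X_0 = i] = 1/π_i (Kac's formula). Here π_1 = (13/18)/(4/5 + 13/18) = (13/18)/(137/90) = 65/137, so E[T_1 | X_0 = 1] = 1/π_1 = (4/5 + 13/18)/(13/18) = (137/90)/(13/18) = 137/65.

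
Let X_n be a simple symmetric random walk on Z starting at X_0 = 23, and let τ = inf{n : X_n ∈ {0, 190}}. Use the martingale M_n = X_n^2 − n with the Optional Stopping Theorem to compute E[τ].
E[τ] = 3841

M_n = X_n^2 − n is a martingale (since E[X_{n+1}^2 | F_n] = X_n^2 + 1). By OST (τ has finite mean in a bounded region), E[M_τ] = E[M_0] = X_0^2 − 0 = 23^2 = 529. Also E[M_τ] = E[X_τ^2] − E[τ]. The walk exits at 0 or 190, with P(hit 190 first) = 23/190, so E[X_τ^2] = 190^2 · 23/190 + 0 = 4370. Thus E[τ] = E[X_τ^2] − E[M_τ] = 4370 − 529 = 3841 = 23(190 − 23) = 3841.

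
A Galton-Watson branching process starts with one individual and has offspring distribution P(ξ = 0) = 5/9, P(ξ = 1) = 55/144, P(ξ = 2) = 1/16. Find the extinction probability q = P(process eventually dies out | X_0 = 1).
q = 1

Mean offspring μ = 0·5/9 + 1·55/144 + 2·1/16 = 73/144 ≤ 1. For μ ≤ 1 with offspring not concentrated at 1, the Galton-Watson process goes extinct almost surely, so q = 1.
(Algebraic check: The pgf is f(s) = 5/9 + 55/144·s + 1/16·s². The extinction probability q is the smallest fixed point of f in [0, 1]. Setting s = f(s):
  1/16·s² + (55/144 − 1)·s + 5/9 = 0
  1/16·s² − (5/9 + 1/16)·s + 5/9 = 0
which factors as (s − 1)·(1/16·s − 5/9) = 0, giving roots s = 1 and s = (5/9)/(1/16) = 80/9. Since 80/9 ≥ 1, the smallest root in [0, 1] is s = 1.)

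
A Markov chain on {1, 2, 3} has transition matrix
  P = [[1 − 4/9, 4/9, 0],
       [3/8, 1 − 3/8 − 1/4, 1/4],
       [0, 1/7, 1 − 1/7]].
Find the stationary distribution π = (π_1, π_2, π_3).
π = (27/115, 32/115, 56/115)

This is a birth-death chain on three states, which satisfies detailed balance: π_1 · P_{12} = π_2 · P_{21} and π_2 · P_{23} = π_3 · P_{32}.
From π_1 · 4/9 = π_2 · 3/8: π_2/π_1 = (4/9)/(3/8) = 32/27.
From π_2 · 1/4 = π_3 · 1/7: π_3/π_2 = (1/4)/(1/7) = 7/4.
Take π_1 proportional to 1; then unnormalized π = (1, 32/27, 56/27). Normalize by dividing by the sum 115/27:
  π = (27/115, 32/115, 56/115).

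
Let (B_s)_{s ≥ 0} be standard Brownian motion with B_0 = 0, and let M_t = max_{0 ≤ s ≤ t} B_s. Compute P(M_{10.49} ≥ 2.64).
P(M_{10.49} ≥ 2.64) = 2·P(B_{10.49} ≥ 2.64) = 2(1 − Φ(2.64/√10.49)) ≈ 0.4150

By the reflection principle for Brownian motion, P(M_t ≥ a) = 2 · P(B_t ≥ a) for a ≥ 0. Since B_t ~ N(0, t), P(B_t ≥ 2.64) = 1 − Φ(2.64/√t) = 1 − Φ(2.64/√10.49) = 1 − Φ(0.8151). So
  P(M_{10.49} ≥ 2.64) = 2(1 − Φ(0.8151)) ≈ 0.4150.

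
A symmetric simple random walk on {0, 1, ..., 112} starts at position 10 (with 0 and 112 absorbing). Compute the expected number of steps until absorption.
E[τ | X_0 = 10] = 1020

Let v_k = E[τ | X_0 = k]. Boundary: v_0 = v_112 = 0. Recurrence: v_k = 1 + (v_{k-1} + v_{k+1})/2 for 1 ≤ k ≤ 111. The particular solution to v_k − (v_{k-1} + v_{k+1})/2 = 1 is v_k = −k^2. Adding homogeneous solution A + B k and matching boundaries gives v_k = k (112 − k). Substituting k = 10: v_10 = 10 · 102 = 1020.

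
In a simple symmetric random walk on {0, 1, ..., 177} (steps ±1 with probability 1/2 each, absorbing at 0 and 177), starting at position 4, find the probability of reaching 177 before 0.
P(hit 177 before 0) = 4/177

Let u_k = P(hit 177 before 0 | start at k). Then u_0 = 0, u_177 = 1, and u_k = u_{k-1}/2 + u_{k+1}/2 for 1 ≤ k ≤ 176. This harmonic recurrence is solved by u_k = k/177, giving u_4 = 4/177.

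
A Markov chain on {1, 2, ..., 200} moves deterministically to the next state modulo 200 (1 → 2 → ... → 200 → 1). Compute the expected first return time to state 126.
E[T_126 | X_0 = 126] = 200

The chain cycles deterministically, so starting at state 126 it returns in exactly 200 steps. Equivalently, the stationary distribution is uniform π_j = 1/200 for every state j, so by Kac's formula E[T_126] = 1/π_126 = 200.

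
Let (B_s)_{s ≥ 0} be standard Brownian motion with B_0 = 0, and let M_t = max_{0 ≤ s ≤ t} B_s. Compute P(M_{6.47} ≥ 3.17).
P(M_{6.47} ≥ 3.17) = 2·P(B_{6.47} ≥ 3.17) = 2(1 − Φ(3.17/√6.47)) ≈ 0.2127

By the reflection principle for Brownian motion, P(M_t ≥ a) = 2 · P(B_t ≥ a) for a ≥ 0. Since B_t ~ N(0, t), P(B_t ≥ 3.17) = 1 − Φ(3.17/√t) = 1 − Φ(3.17/√6.47) = 1 − Φ(1.2463). So
  P(M_{6.47} ≥ 3.17) = 2(1 − Φ(1.2463)) ≈ 0.2127.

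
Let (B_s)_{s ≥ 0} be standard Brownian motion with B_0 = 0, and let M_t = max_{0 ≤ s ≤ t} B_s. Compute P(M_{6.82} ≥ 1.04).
P(M_{6.82} ≥ 1.04) = 2·P(B_{6.82} ≥ 1.04) = 2(1 − Φ(1.04/√6.82)) ≈ 0.6905

By the reflection principle for Brownian motion, P(M_t ≥ a) = 2 · P(B_t ≥ a) for a ≥ 0. Since B_t ~ N(0, t), P(B_t ≥ 1.04) = 1 − Φ(1.04/√t) = 1 − Φ(1.04/√6.82) = 1 − Φ(0.3982). So
  P(M_{6.82} ≥ 1.04) = 2(1 − Φ(0.3982)) ≈ 0.6905.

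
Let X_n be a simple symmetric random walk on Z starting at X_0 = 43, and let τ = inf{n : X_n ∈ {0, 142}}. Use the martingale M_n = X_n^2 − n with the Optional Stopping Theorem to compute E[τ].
E[τ] = 4257

M_n = X_n^2 − n is a martingale (since E[X_{n+1}^2 | F_n] = X_n^2 + 1). By OST (τ has finite mean in a bounded region), E[M_τ] = E[M_0] = X_0^2 − 0 = 43^2 = 1849. Also E[M_τ] = E[X_τ^2] − E[τ]. The walk exits at 0 or 142, with P(hit 142 first) = 43/142, so E[X_τ^2] = 142^2 · 43/142 + 0 = 6106. Thus E[τ] = E[X_τ^2] − E[M_τ] = 6106 − 1849 = 4257 = 43(142 − 43) = 4257.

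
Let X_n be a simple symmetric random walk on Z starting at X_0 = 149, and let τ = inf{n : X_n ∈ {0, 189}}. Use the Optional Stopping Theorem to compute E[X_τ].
E[X_τ] = 149

X_n is a martingale and τ is a bounded-mean stopping time (indeed τ is finite a.s. with bounded expectation since the walk is in a bounded region). By the OST, E[X_τ] = E[X_0] = 149. Equivalently: E[X_τ] = 189 · P(hit 189 first) + 0 · P(hit 0 first) = 189 · (149/189) = 149.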